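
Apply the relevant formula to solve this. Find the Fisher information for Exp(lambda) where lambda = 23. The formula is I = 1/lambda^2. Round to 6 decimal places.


Fisher information for exponential: I(lambda) = 1/lambda^2.
lambda = 23, lambda^2 = 529.
I = 1/529 = 0.001890

0.001890


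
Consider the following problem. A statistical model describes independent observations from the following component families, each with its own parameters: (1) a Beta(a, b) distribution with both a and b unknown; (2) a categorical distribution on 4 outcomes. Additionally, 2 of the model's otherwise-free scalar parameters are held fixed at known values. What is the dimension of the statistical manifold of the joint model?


The dimension of a statistical manifold equals the number of free
(independent) real parameters of the model. For a product of independent
blocks the parameter counts add.
- Beta (a, b): 2.
- categorical on 4 outcomes (probabilities sum to 1): 4-1 = 3.
Total = 2 + 3 = 5.
2 parameter(s) fixed at known values: 5 - 2 = 3.
Dimension = 3

3


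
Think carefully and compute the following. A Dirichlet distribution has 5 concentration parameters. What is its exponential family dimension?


Exponential family dimension calculation:
Dirichlet with 5 components has 5 natural parameters.

5


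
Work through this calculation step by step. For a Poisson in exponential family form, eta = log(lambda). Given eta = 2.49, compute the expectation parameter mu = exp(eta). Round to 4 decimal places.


Expectation parameter for Poisson exponential family:
mu = exp(eta).
eta = 2.49.
mu = exp(2.49) = 12.0613

12.0613


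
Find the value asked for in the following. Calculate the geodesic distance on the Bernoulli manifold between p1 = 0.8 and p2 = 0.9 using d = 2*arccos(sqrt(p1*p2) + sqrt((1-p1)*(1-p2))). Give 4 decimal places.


Geodesic distance on Bernoulli manifold:
d(p1,p2) = 2*arccos(sqrt(p1*p2) + sqrt((1-p1)*(1-p2))).
sqrt(p1*p2) = sqrt(0.8*0.9) = 0.848528.
sqrt((1-p1)*(1-p2)) = sqrt(0.2*0.1) = 0.141421.
arg = 0.848528 + 0.141421 = 0.989949.
d = 2*arccos(0.989949) = 0.2838

0.2838


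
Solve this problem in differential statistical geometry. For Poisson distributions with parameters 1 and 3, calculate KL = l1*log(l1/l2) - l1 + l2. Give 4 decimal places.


KL divergence for Poisson:
KL = l1*log(l1/l2) - l1 + l2.
l1 = 1, l2 = 3.
log(1/3) = -1.098612.
l1*log(l1/l2) = 1 * -1.098612 = -1.098612.
KL = -1.098612 - 1 + 3 = 0.9014

0.9014


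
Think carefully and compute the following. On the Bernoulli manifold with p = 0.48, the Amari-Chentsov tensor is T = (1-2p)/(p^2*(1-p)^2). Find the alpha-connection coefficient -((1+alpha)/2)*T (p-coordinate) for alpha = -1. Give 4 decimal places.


Skewness (Amari-Chentsov) tensor: T = (1-2p)/(p^2*(1-p)^2).
p = 0.48, 1-2p = 0.04, p^2 = 0.2304, (1-p)^2 = 0.2704.
T = 0.04/(0.2304 * 0.2704) = 0.642053.
In the p-coordinate, Gamma^(alpha) = Gamma^(0) - (alpha/2)*T with Gamma^(0) = (1/2)*g'(p) = -T/2,
so Gamma^(alpha) = -((1+alpha)/2)*T.
alpha = -1, -(1+alpha)/2 = 0.0.
Gamma = 0.0 * 0.642053 = 0.0000

0.0000


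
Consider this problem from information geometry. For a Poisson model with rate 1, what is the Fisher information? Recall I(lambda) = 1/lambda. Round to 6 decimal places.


Fisher information for Poisson: I(lambda) = 1/lambda.
lambda = 1.
I(lambda) = 1/1 = 1.000000

1.000000


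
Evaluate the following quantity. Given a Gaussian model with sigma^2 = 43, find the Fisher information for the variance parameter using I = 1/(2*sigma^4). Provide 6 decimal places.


Fisher information for variance: I(sigma^2) = 1/(2*sigma^4).
sigma^2 = 43, so sigma^4 = 1849.
I = 1/(2*1849) = 1/3698 = 0.000270

0.000270


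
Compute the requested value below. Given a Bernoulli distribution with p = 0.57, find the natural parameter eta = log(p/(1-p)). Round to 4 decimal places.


Natural parameter for Bernoulli: eta = log(p/(1-p)).
p = 0.57, 1-p = 0.43.
p/(1-p) = 1.325581.
eta = log(1.325581) = 0.2819

0.2819


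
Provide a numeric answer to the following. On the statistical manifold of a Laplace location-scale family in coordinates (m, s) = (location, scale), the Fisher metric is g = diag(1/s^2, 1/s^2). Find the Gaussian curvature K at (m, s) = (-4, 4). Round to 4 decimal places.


The metric has the form g = (A dm^2 + B ds^2)/s^2 with A = 1, B = 1.
Substitute u = sqrt(A/B)*m: g = B*(du^2 + ds^2)/s^2, i.e. B times the
Poincare upper half-plane metric, which has constant Gaussian curvature -1.
Scaling a 2D metric by a constant c divides the Gaussian curvature by c,
so K = -1/B = -1/(1) = -1.0000 everywhere (the point (m, s) = (-4, 4) is irrelevant:
the curvature is constant).
The requested Gaussian curvature is K = -1.0000.

-1.0000


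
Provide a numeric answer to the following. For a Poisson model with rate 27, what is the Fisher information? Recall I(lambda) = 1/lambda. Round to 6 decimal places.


Fisher information for Poisson: I(lambda) = 1/lambda.
lambda = 27.
I(lambda) = 1/27 = 0.037037

0.037037


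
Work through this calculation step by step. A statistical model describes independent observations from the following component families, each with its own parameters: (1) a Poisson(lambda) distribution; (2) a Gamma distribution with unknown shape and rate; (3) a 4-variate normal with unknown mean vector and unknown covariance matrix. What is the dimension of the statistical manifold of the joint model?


The dimension of a statistical manifold equals the number of free
(independent) real parameters of the model. For a product of independent
blocks the parameter counts add.
- Poisson (lambda): 1.
- Gamma (shape, rate): 2.
- 4-variate normal: 4 (mean) + 4*5/2 = 10 (symmetric covariance) = 14.
Total = 1 + 2 + 14 = 17.
Dimension = 17

17


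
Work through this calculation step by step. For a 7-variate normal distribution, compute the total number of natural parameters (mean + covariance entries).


Exponential family dimension calculation:
For 7-dim MVN: mean has 7 params, covariance has 7*8/2 = 28 unique entries.
Total dim = 7 + 28 = 35.

35


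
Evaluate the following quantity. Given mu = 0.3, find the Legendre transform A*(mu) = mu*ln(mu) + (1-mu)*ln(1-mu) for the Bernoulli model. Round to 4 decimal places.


Legendre transform for Bernoulli:
A*(mu) = mu*log(mu) + (1-mu)*log(1-mu).
mu = 0.3, 1-mu = 0.7.
mu*log(mu) = 0.3*log(0.3) = -0.361192.
(1-mu)*log(1-mu) = 0.7*log(0.7) = -0.249672.
A* = -0.361192 + -0.249672 = -0.6109

-0.6109


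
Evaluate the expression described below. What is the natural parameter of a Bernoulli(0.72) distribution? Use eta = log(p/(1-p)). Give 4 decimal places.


Natural parameter for Bernoulli: eta = log(p/(1-p)).
p = 0.72, 1-p = 0.28.
p/(1-p) = 2.571429.
eta = log(2.571429) = 0.9445

0.9445


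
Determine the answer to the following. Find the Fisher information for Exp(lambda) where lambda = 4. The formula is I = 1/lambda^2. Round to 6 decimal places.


Fisher information for exponential: I(lambda) = 1/lambda^2.
lambda = 4, lambda^2 = 16.
I = 1/16 = 0.062500

0.062500


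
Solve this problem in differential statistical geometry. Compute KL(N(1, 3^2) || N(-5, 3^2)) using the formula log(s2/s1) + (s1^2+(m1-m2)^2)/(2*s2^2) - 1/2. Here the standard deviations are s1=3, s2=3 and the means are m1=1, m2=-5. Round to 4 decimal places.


KL divergence between normal distributions:
KL = log(s2/s1) + (s1^2 + (m1-m2)^2)/(2*s2^2) - 1/2.
log(3/3) = 0.0.
(3^2 + (1--5)^2)/(2*3^2) = (9 + 36)/18 = 2.5.
KL = 0.0 + 2.5 - 0.5 = 2.0000

2.0000


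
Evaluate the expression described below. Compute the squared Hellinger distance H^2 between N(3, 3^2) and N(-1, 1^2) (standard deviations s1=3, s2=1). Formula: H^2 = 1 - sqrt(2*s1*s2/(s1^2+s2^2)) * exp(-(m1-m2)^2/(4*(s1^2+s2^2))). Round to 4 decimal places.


Squared Hellinger distance for Gaussians:
H^2 = 1 - sqrt(2*s1*s2/(s1^2+s2^2)) * exp(-(m1-m2)^2/(4*(s1^2+s2^2))).
s1^2 = 9, s2^2 = 1, s1^2+s2^2 = 10.
sqrt(2*3*1/(10)) = 0.774597.
(m1-m2)^2 = (4)^2 = 16.
exp(-16/(4*10)) = exp(-0.4) = 0.67032.
H^2 = 1 - 0.774597*0.67032 = 0.4808

0.4808


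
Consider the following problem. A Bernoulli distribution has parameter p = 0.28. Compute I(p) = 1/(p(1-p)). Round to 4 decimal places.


For Bernoulli(p), Fisher information is I(p) = 1/(p*(1-p)).
p = 0.28, 1-p = 0.72.
p*(1-p) = 0.2016.
I(p) = 1/0.2016 = 4.9603

4.9603


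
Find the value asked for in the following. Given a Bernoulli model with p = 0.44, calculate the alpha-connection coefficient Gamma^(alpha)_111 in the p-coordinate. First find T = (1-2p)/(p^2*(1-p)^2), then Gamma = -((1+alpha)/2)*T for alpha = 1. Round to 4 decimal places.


Skewness (Amari-Chentsov) tensor: T = (1-2p)/(p^2*(1-p)^2).
p = 0.44, 1-2p = 0.12, p^2 = 0.1936, (1-p)^2 = 0.3136.
T = 0.12/(0.1936 * 0.3136) = 1.976514.
In the p-coordinate, Gamma^(alpha) = Gamma^(0) - (alpha/2)*T with Gamma^(0) = (1/2)*g'(p) = -T/2,
so Gamma^(alpha) = -((1+alpha)/2)*T.
alpha = 1, -(1+alpha)/2 = -1.0.
Gamma = -1.0 * 1.976514 = -1.9765

-1.9765


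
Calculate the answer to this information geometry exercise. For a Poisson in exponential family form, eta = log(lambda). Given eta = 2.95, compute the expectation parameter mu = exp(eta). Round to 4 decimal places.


Expectation parameter for Poisson exponential family:
mu = exp(eta).
eta = 2.95.
mu = exp(2.95) = 19.1060

19.1060


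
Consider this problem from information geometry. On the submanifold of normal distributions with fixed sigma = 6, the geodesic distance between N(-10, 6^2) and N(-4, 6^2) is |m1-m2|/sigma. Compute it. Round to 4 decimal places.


On the fixed-variance normal subfamily, geodesic distance = |m1-m2|/sigma.
|-10 - -4| = 6.
sigma = 6.
d = 6/6 = 1.0000

1.0000


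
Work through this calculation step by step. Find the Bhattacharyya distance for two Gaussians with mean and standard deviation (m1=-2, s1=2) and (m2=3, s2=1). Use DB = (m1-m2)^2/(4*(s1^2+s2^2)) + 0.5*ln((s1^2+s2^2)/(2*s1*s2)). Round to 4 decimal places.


Bhattacharyya distance between two Gaussians:
DB = (m1-m2)^2/(4*(s1^2+s2^2)) + (1/2)*ln((s1^2+s2^2)/(2*s1*s2)).
(m1-m2)^2 = (-5)^2 = 25.
s1^2+s2^2 = 4 + 1 = 5.
term1 = 25/20 = 1.25.
term2 = 0.5*ln(5/4.0) = 0.111572.
DB = 1.25 + 0.111572 = 1.3616

1.3616


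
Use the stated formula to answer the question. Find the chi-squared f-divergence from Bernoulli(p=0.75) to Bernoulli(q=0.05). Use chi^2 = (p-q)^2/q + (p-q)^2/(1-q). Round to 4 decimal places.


Chi-squared divergence between Bernoulli distributions:
chi^2 = (p-q)^2/q + (p-q)^2/(1-q).
p = 0.75, q = 0.05, p-q = 0.7.
(p-q)^2 = 0.49.
term1 = 0.49/0.05 = 9.8.
term2 = 0.49/0.95 = 0.515789.
chi^2 = 9.8 + 0.515789 = 10.3158

10.3158


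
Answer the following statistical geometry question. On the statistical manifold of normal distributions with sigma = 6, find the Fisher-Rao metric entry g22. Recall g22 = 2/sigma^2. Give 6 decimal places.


For the 2-parameter normal family, the Fisher metric has:
  g11 = 1/sigma^2, g22 = 2/sigma^2.
sigma = 6, sigma^2 = 36.
g22 = 0.055556

0.055556


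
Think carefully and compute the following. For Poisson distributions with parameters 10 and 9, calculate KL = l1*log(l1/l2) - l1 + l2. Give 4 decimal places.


KL divergence for Poisson:
KL = l1*log(l1/l2) - l1 + l2.
l1 = 10, l2 = 9.
log(10/9) = 0.105361.
l1*log(l1/l2) = 10 * 0.105361 = 1.053605.
KL = 1.053605 - 10 + 9 = 0.0536

0.0536


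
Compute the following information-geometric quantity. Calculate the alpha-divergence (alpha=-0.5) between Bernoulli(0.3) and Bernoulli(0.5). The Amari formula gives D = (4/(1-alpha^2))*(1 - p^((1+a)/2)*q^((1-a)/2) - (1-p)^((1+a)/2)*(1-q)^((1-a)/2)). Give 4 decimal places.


Amari alpha-divergence:
D = (4/(1-alpha^2))*(1 - p^((1+a)/2)*q^((1-a)/2) - (1-p)^((1+a)/2)*(1-q)^((1-a)/2)).
alpha = -0.5, p = 0.3, q = 0.5.
e1 = (1+alpha)/2 = 0.25, e2 = (1-alpha)/2 = 0.75.
t1 = p^e1 * q^e2 = 0.3^0.25 * 0.5^0.75 = 0.440056.
t2 = (1-p)^e1 * (1-q)^e2 = 0.7^0.25 * 0.5^0.75 = 0.543879.
4/(1-alpha^2) = 5.333333.
D = 5.333333*(1 - 0.440056 - 0.543879) = 0.0857

0.0857


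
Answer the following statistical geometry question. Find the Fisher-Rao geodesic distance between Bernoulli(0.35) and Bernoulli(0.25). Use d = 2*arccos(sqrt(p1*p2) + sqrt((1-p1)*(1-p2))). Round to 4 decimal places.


Geodesic distance on Bernoulli manifold:
d(p1,p2) = 2*arccos(sqrt(p1*p2) + sqrt((1-p1)*(1-p2))).
sqrt(p1*p2) = sqrt(0.35*0.25) = 0.295804.
sqrt((1-p1)*(1-p2)) = sqrt(0.65*0.75) = 0.698212.
arg = 0.295804 + 0.698212 = 0.994016.
d = 2*arccos(0.994016) = 0.2189

0.2189


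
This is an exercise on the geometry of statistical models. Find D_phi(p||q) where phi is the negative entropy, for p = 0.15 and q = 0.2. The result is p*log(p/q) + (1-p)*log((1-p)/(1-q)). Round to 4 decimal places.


Bregman divergence with negative entropy generator:
D = p*log(p/q) + (1-p)*log((1-p)/(1-q)).
p = 0.15, q = 0.2.
p*log(p/q) = 0.15*log(0.15/0.2) = -0.043152.
(1-p)*log((1-p)/(1-q)) = 0.85*log(0.85/0.8) = 0.051531.
D = -0.043152 + 0.051531 = 0.0084

0.0084


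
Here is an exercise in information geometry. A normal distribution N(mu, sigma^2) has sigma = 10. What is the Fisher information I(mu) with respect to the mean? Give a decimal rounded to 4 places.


The Fisher information for the mean of a normal distribution is I(mu) = 1/sigma^2.
sigma = 10, so sigma^2 = 100.
I(mu) = 1/100 = 0.0100

0.0100


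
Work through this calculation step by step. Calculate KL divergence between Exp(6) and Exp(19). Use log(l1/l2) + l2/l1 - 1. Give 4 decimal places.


KL divergence for exponential family:
KL = log(l1/l2) + l2/l1 - 1.
log(6/19) = -1.15268.
19/6 = 3.166667.
KL = -1.15268 + 3.166667 - 1 = 1.0140

1.0140


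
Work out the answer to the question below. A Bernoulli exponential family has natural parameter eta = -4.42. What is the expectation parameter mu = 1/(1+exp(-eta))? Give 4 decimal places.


Dual coordinate (expectation parameter) for Bernoulli:
mu = 1/(1+exp(-eta)).
eta = -4.42.
exp(-eta) = exp(4.42) = 83.096285.
mu = 1/(1+83.096285) = 0.0119

0.0119


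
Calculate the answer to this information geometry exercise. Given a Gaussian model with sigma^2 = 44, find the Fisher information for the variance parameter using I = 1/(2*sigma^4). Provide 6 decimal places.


Fisher information for variance: I(sigma^2) = 1/(2*sigma^4).
sigma^2 = 44, so sigma^4 = 1936.
I = 1/(2*1936) = 1/3872 = 0.000258

0.000258


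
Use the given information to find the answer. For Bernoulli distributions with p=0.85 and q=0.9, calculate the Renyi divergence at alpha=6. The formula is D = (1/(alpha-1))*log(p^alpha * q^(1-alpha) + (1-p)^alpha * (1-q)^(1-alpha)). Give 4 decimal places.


Renyi divergence of order alpha between Bernoulli distributions:
D = (1/(alpha-1))*log(p^alpha * q^(1-alpha) + (1-p)^alpha * (1-q)^(1-alpha)).
alpha = 6, p = 0.85, q = 0.9.
p^alpha * q^(1-alpha) = 0.85^6 * 0.9^-5 = 0.638706.
(1-p)^alpha * (1-q)^(1-alpha) = 0.15^6 * 0.1^-5 = 1.139063.
sum = 0.638706 + 1.139063 = 1.777769.
D = (1/5)*log(1.777769) = 0.1151

0.1151


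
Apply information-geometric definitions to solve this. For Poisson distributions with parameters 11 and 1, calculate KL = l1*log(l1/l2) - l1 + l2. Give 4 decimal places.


KL divergence for Poisson:
KL = l1*log(l1/l2) - l1 + l2.
l1 = 11, l2 = 1.
log(11/1) = 2.397895.
l1*log(l1/l2) = 11 * 2.397895 = 26.376848.
KL = 26.376848 - 11 + 1 = 16.3768

16.3768


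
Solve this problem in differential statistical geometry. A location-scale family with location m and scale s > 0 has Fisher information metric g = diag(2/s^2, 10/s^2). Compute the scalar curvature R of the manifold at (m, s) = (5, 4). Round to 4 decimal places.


The metric has the form g = (A dm^2 + B ds^2)/s^2 with A = 2, B = 10.
Substitute u = sqrt(A/B)*m: g = B*(du^2 + ds^2)/s^2, i.e. B times the
Poincare upper half-plane metric, which has constant Gaussian curvature -1.
Scaling a 2D metric by a constant c divides the Gaussian curvature by c,
so K = -1/B = -1/(10) = -0.1000 everywhere (the point (m, s) = (5, 4) is irrelevant:
the curvature is constant).
Scalar curvature in dimension 2: R = 2K = -2/(10) = -0.2000.

-0.2000


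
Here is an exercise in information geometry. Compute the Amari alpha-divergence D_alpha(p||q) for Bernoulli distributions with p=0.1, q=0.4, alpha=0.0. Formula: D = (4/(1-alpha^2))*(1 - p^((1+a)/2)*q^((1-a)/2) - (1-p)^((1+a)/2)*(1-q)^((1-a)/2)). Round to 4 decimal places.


Amari alpha-divergence:
D = (4/(1-alpha^2))*(1 - p^((1+a)/2)*q^((1-a)/2) - (1-p)^((1+a)/2)*(1-q)^((1-a)/2)).
alpha = 0.0, p = 0.1, q = 0.4.
e1 = (1+alpha)/2 = 0.5, e2 = (1-alpha)/2 = 0.5.
t1 = p^e1 * q^e2 = 0.1^0.5 * 0.4^0.5 = 0.2.
t2 = (1-p)^e1 * (1-q)^e2 = 0.9^0.5 * 0.6^0.5 = 0.734847.
4/(1-alpha^2) = 4.0.
D = 4.0*(1 - 0.2 - 0.734847) = 0.2606

0.2606


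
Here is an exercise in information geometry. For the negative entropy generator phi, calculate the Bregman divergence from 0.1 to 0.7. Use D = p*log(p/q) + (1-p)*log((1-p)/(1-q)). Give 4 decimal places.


Bregman divergence with negative entropy generator:
D = p*log(p/q) + (1-p)*log((1-p)/(1-q)).
p = 0.1, q = 0.7.
p*log(p/q) = 0.1*log(0.1/0.7) = -0.194591.
(1-p)*log((1-p)/(1-q)) = 0.9*log(0.9/0.3) = 0.988751.
D = -0.194591 + 0.988751 = 0.7942

0.7942


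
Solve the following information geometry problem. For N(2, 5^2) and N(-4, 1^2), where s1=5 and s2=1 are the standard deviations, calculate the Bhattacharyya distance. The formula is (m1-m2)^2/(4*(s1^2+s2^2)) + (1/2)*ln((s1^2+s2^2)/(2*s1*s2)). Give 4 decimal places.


Bhattacharyya distance between two Gaussians:
DB = (m1-m2)^2/(4*(s1^2+s2^2)) + (1/2)*ln((s1^2+s2^2)/(2*s1*s2)).
(m1-m2)^2 = (6)^2 = 36.
s1^2+s2^2 = 25 + 1 = 26.
term1 = 36/104 = 0.346154.
term2 = 0.5*ln(26/10.0) = 0.477756.
DB = 0.346154 + 0.477756 = 0.8239

0.8239


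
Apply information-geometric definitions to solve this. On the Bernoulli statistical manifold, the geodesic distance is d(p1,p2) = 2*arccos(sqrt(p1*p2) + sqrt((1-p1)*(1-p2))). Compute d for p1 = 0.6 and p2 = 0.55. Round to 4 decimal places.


Geodesic distance on Bernoulli manifold:
d(p1,p2) = 2*arccos(sqrt(p1*p2) + sqrt((1-p1)*(1-p2))).
sqrt(p1*p2) = sqrt(0.6*0.55) = 0.574456.
sqrt((1-p1)*(1-p2)) = sqrt(0.4*0.45) = 0.424264.
arg = 0.574456 + 0.424264 = 0.99872.
d = 2*arccos(0.99872) = 0.1012

0.1012


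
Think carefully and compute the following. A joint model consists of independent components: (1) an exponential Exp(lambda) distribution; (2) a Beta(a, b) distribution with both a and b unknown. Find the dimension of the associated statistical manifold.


The dimension of a statistical manifold equals the number of free
(independent) real parameters of the model. For a product of independent
blocks the parameter counts add.
- exponential (lambda): 1.
- Beta (a, b): 2.
Total = 1 + 2 = 3.
Dimension = 3

3


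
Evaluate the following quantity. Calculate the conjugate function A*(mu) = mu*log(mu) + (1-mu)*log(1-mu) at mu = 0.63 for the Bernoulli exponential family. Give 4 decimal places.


Legendre transform for Bernoulli:
A*(mu) = mu*log(mu) + (1-mu)*log(1-mu).
mu = 0.63, 1-mu = 0.37.
mu*log(mu) = 0.63*log(0.63) = -0.291082.
(1-mu)*log(1-mu) = 0.37*log(0.37) = -0.367873.
A* = -0.291082 + -0.367873 = -0.6590

-0.6590


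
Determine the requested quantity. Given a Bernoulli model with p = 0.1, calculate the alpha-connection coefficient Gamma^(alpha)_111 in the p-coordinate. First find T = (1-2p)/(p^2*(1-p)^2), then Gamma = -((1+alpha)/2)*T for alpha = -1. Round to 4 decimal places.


Skewness (Amari-Chentsov) tensor: T = (1-2p)/(p^2*(1-p)^2).
p = 0.1, 1-2p = 0.8, p^2 = 0.01, (1-p)^2 = 0.81.
T = 0.8/(0.01 * 0.81) = 98.765432.
In the p-coordinate, Gamma^(alpha) = Gamma^(0) - (alpha/2)*T with Gamma^(0) = (1/2)*g'(p) = -T/2,
so Gamma^(alpha) = -((1+alpha)/2)*T.
alpha = -1, -(1+alpha)/2 = 0.0.
Gamma = 0.0 * 98.765432 = 0.0000

0.0000


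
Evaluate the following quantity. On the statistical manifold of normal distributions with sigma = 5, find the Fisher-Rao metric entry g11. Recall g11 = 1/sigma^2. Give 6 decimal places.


For the 2-parameter normal family, the Fisher metric has:
  g11 = 1/sigma^2, g22 = 2/sigma^2.
sigma = 5, sigma^2 = 25.
g11 = 0.040000

0.040000


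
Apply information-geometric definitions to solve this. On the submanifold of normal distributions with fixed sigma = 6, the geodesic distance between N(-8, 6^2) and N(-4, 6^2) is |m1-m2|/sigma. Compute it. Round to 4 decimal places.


On the fixed-variance normal subfamily, geodesic distance = |m1-m2|/sigma.
|-8 - -4| = 4.
sigma = 6.
d = 4/6 = 0.6667

0.6667


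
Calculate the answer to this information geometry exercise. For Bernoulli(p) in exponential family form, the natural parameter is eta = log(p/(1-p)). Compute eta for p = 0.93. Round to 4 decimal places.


Natural parameter for Bernoulli: eta = log(p/(1-p)).
p = 0.93, 1-p = 0.07.
p/(1-p) = 13.285714.
eta = log(13.285714) = 2.5867

2.5867


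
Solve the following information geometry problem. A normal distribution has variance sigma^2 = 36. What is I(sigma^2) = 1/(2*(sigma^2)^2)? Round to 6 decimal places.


Fisher information for variance: I(sigma^2) = 1/(2*sigma^4).
sigma^2 = 36, so sigma^4 = 1296.
I = 1/(2*1296) = 1/2592 = 0.000386

0.000386


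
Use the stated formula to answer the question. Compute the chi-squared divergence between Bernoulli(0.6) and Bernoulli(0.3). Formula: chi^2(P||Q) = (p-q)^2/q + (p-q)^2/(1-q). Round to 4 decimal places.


Chi-squared divergence between Bernoulli distributions:
chi^2 = (p-q)^2/q + (p-q)^2/(1-q).
p = 0.6, q = 0.3, p-q = 0.3.
(p-q)^2 = 0.09.
term1 = 0.09/0.3 = 0.3.
term2 = 0.09/0.7 = 0.128571.
chi^2 = 0.3 + 0.128571 = 0.4286

0.4286


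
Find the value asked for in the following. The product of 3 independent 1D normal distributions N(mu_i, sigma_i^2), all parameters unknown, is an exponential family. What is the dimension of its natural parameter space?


Exponential family dimension calculation:
Each univariate normal has two natural parameters (mu/sigma^2 and -1/(2 sigma^2)).
With 3 independent components, dim = 2 * 3 = 6.

6


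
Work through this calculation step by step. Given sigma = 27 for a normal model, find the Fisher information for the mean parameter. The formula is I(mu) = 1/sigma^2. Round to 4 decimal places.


The Fisher information for the mean of a normal distribution is I(mu) = 1/sigma^2.
sigma = 27, so sigma^2 = 729.
I(mu) = 1/729 = 0.0014

0.0014


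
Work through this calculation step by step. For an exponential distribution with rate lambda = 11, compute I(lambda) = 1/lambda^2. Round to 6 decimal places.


Fisher information for exponential: I(lambda) = 1/lambda^2.
lambda = 11, lambda^2 = 121.
I = 1/121 = 0.008264

0.008264


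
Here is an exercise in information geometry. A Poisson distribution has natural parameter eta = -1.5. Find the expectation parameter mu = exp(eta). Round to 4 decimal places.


Expectation parameter for Poisson exponential family:
mu = exp(eta).
eta = -1.5.
mu = exp(-1.5) = 0.2231

0.2231


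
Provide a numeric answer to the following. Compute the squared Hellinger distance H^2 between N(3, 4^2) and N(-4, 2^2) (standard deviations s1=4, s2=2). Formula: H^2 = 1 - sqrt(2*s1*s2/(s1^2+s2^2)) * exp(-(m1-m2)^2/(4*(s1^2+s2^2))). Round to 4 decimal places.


Squared Hellinger distance for Gaussians:
H^2 = 1 - sqrt(2*s1*s2/(s1^2+s2^2)) * exp(-(m1-m2)^2/(4*(s1^2+s2^2))).
s1^2 = 16, s2^2 = 4, s1^2+s2^2 = 20.
sqrt(2*4*2/(20)) = 0.894427.
(m1-m2)^2 = (7)^2 = 49.
exp(-49/(4*20)) = exp(-0.6125) = 0.541994.
H^2 = 1 - 0.894427*0.541994 = 0.5152

0.5152


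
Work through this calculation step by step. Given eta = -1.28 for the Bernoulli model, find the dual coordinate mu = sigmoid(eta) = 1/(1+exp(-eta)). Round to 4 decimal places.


Dual coordinate (expectation parameter) for Bernoulli:
mu = 1/(1+exp(-eta)).
eta = -1.28.
exp(-eta) = exp(1.28) = 3.59664.
mu = 1/(1+3.59664) = 0.2176

0.2176


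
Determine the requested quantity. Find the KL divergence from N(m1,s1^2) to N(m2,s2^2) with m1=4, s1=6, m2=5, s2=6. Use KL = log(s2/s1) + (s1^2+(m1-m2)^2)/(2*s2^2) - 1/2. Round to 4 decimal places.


KL divergence between normal distributions:
KL = log(s2/s1) + (s1^2 + (m1-m2)^2)/(2*s2^2) - 1/2.
log(6/6) = 0.0.
(6^2 + (4-5)^2)/(2*6^2) = (36 + 1)/72 = 0.513889.
KL = 0.0 + 0.513889 - 0.5 = 0.0139

0.0139


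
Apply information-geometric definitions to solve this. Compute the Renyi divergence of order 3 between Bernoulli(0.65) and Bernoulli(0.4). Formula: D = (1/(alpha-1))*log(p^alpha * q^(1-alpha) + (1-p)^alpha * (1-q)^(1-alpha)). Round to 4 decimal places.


Renyi divergence of order alpha between Bernoulli distributions:
D = (1/(alpha-1))*log(p^alpha * q^(1-alpha) + (1-p)^alpha * (1-q)^(1-alpha)).
alpha = 3, p = 0.65, q = 0.4.
p^alpha * q^(1-alpha) = 0.65^3 * 0.4^-2 = 1.716406.
(1-p)^alpha * (1-q)^(1-alpha) = 0.35^3 * 0.6^-2 = 0.119097.
sum = 1.716406 + 0.119097 = 1.835503.
D = (1/2)*log(1.835503) = 0.3037

0.3037


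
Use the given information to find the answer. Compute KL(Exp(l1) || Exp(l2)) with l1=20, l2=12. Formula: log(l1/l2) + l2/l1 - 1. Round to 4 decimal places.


KL divergence for exponential family:
KL = log(l1/l2) + l2/l1 - 1.
log(20/12) = 0.510826.
12/20 = 0.6.
KL = 0.510826 + 0.6 - 1 = 0.1108

0.1108


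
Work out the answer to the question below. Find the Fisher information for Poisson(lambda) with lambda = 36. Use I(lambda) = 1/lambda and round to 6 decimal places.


Fisher information for Poisson: I(lambda) = 1/lambda.
lambda = 36.
I(lambda) = 1/36 = 0.027778

0.027778


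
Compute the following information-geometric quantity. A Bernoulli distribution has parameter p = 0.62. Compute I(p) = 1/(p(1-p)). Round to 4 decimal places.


For Bernoulli(p), Fisher information is I(p) = 1/(p*(1-p)).
p = 0.62, 1-p = 0.38.
p*(1-p) = 0.2356.
I(p) = 1/0.2356 = 4.2445

4.2445


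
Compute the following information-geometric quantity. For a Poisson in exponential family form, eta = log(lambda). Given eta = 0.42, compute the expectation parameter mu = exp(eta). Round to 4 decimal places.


Expectation parameter for Poisson exponential family:
mu = exp(eta).
eta = 0.42.
mu = exp(0.42) = 1.5220

1.5220


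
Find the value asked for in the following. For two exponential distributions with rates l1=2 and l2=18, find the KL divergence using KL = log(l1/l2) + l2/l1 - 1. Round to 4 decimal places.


KL divergence for exponential family:
KL = log(l1/l2) + l2/l1 - 1.
log(2/18) = -2.197225.
18/2 = 9.0.
KL = -2.197225 + 9.0 - 1 = 5.8028

5.8028


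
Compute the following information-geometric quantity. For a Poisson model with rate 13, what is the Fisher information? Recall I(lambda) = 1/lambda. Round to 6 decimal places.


Fisher information for Poisson: I(lambda) = 1/lambda.
lambda = 13.
I(lambda) = 1/13 = 0.076923

0.076923


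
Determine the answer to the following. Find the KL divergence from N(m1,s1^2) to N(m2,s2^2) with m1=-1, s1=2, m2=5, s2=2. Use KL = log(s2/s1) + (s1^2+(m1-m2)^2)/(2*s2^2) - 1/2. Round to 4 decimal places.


KL divergence between normal distributions:
KL = log(s2/s1) + (s1^2 + (m1-m2)^2)/(2*s2^2) - 1/2.
log(2/2) = 0.0.
(2^2 + (-1-5)^2)/(2*2^2) = (4 + 36)/8 = 5.0.
KL = 0.0 + 5.0 - 0.5 = 4.5000

4.5000


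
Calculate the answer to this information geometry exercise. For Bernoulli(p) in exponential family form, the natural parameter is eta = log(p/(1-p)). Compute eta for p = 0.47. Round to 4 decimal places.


Natural parameter for Bernoulli: eta = log(p/(1-p)).
p = 0.47, 1-p = 0.53.
p/(1-p) = 0.886792.
eta = log(0.886792) = -0.1201

-0.1201


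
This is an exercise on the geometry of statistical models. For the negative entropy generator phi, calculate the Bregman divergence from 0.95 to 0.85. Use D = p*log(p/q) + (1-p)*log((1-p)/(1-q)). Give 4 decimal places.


Bregman divergence with negative entropy generator:
D = p*log(p/q) + (1-p)*log((1-p)/(1-q)).
p = 0.95, q = 0.85.
p*log(p/q) = 0.95*log(0.95/0.85) = 0.105664.
(1-p)*log((1-p)/(1-q)) = 0.05*log(0.05/0.15) = -0.054931.
D = 0.105664 + -0.054931 = 0.0507

0.0507


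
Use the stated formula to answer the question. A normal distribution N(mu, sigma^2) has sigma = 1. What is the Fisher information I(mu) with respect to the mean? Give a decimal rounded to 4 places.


The Fisher information for the mean of a normal distribution is I(mu) = 1/sigma^2.
sigma = 1, so sigma^2 = 1.
I(mu) = 1/1 = 1.0000

1.0000


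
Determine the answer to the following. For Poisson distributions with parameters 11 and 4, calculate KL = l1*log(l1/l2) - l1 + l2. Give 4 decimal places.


KL divergence for Poisson:
KL = l1*log(l1/l2) - l1 + l2.
l1 = 11, l2 = 4.
log(11/4) = 1.011601.
l1*log(l1/l2) = 11 * 1.011601 = 11.12761.
KL = 11.12761 - 11 + 4 = 4.1276

4.1276


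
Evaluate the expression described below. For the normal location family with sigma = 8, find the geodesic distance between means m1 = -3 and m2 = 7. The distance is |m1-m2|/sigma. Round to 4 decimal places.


On the fixed-variance normal subfamily, geodesic distance = |m1-m2|/sigma.
|-3 - 7| = 10.
sigma = 8.
d = 10/8 = 1.2500

1.2500


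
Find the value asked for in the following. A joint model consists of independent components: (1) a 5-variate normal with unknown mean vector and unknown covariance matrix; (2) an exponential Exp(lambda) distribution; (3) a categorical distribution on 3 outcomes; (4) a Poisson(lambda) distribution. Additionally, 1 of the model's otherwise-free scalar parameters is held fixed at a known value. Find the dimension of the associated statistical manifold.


The dimension of a statistical manifold equals the number of free
(independent) real parameters of the model. For a product of independent
blocks the parameter counts add.
- 5-variate normal: 5 (mean) + 5*6/2 = 15 (symmetric covariance) = 20.
- exponential (lambda): 1.
- categorical on 3 outcomes (probabilities sum to 1): 3-1 = 2.
- Poisson (lambda): 1.
Total = 20 + 1 + 2 + 1 = 24.
1 parameter(s) fixed at known values: 24 - 1 = 23.
Dimension = 23

23


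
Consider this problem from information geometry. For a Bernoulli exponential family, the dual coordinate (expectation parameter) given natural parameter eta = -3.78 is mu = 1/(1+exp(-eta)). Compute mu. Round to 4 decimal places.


Dual coordinate (expectation parameter) for Bernoulli:
mu = 1/(1+exp(-eta)).
eta = -3.78.
exp(-eta) = exp(3.78) = 43.816042.
mu = 1/(1+43.816042) = 0.0223

0.0223


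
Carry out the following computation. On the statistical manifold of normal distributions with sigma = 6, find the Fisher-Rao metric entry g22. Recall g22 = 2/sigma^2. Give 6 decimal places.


For the 2-parameter normal family, the Fisher metric has:
  g11 = 1/sigma^2, g22 = 2/sigma^2.
sigma = 6, sigma^2 = 36.
g22 = 0.055556

0.055556


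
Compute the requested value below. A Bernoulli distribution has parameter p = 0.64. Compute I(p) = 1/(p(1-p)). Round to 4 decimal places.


For Bernoulli(p), Fisher information is I(p) = 1/(p*(1-p)).
p = 0.64, 1-p = 0.36.
p*(1-p) = 0.2304.
I(p) = 1/0.2304 = 4.3403

4.3403


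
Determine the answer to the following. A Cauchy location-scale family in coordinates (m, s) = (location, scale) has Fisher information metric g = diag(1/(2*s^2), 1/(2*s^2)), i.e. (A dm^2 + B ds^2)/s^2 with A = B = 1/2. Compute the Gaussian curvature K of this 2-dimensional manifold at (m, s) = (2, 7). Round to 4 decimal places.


The metric has the form g = (A dm^2 + B ds^2)/s^2 with A = 1/2, B = 1/2.
Substitute u = sqrt(A/B)*m: g = B*(du^2 + ds^2)/s^2, i.e. B times the
Poincare upper half-plane metric, which has constant Gaussian curvature -1.
Scaling a 2D metric by a constant c divides the Gaussian curvature by c,
so K = -1/B = -1/(1/2) = -2.0000 everywhere (the point (m, s) = (2, 7) is irrelevant:
the curvature is constant).
The requested Gaussian curvature is K = -2.0000.

-2.0000


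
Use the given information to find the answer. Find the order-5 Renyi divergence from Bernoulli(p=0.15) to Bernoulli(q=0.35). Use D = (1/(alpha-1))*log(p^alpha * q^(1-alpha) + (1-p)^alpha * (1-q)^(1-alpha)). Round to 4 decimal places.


Renyi divergence of order alpha between Bernoulli distributions:
D = (1/(alpha-1))*log(p^alpha * q^(1-alpha) + (1-p)^alpha * (1-q)^(1-alpha)).
alpha = 5, p = 0.15, q = 0.35.
p^alpha * q^(1-alpha) = 0.15^5 * 0.35^-4 = 0.00506.
(1-p)^alpha * (1-q)^(1-alpha) = 0.85^5 * 0.65^-4 = 2.485657.
sum = 0.00506 + 2.485657 = 2.490717.
D = (1/4)*log(2.490717) = 0.2281

0.2281


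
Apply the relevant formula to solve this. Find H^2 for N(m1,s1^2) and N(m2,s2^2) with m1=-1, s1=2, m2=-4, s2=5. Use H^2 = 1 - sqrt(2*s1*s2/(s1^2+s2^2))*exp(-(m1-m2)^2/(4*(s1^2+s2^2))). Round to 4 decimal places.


Squared Hellinger distance for Gaussians:
H^2 = 1 - sqrt(2*s1*s2/(s1^2+s2^2)) * exp(-(m1-m2)^2/(4*(s1^2+s2^2))).
s1^2 = 4, s2^2 = 25, s1^2+s2^2 = 29.
sqrt(2*2*5/(29)) = 0.830455.
(m1-m2)^2 = (3)^2 = 9.
exp(-9/(4*29)) = exp(-0.077586) = 0.925347.
H^2 = 1 - 0.830455*0.925347 = 0.2315

0.2315


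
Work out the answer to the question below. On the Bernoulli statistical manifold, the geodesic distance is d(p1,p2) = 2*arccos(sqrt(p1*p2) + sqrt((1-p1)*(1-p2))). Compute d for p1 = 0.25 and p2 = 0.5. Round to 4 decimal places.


Geodesic distance on Bernoulli manifold:
d(p1,p2) = 2*arccos(sqrt(p1*p2) + sqrt((1-p1)*(1-p2))).
sqrt(p1*p2) = sqrt(0.25*0.5) = 0.353553.
sqrt((1-p1)*(1-p2)) = sqrt(0.75*0.5) = 0.612372.
arg = 0.353553 + 0.612372 = 0.965926.
d = 2*arccos(0.965926) = 0.5236

0.5236


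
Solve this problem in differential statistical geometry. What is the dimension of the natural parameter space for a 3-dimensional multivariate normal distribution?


Exponential family dimension calculation:
For 3-dim MVN: mean has 3 params, covariance has 3*4/2 = 6 unique entries.
Total dim = 3 + 6 = 9.

9


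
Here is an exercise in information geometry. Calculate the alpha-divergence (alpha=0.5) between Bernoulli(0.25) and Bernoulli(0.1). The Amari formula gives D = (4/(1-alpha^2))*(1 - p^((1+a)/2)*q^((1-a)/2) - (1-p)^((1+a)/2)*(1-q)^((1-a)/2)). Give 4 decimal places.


Amari alpha-divergence:
D = (4/(1-alpha^2))*(1 - p^((1+a)/2)*q^((1-a)/2) - (1-p)^((1+a)/2)*(1-q)^((1-a)/2)).
alpha = 0.5, p = 0.25, q = 0.1.
e1 = (1+alpha)/2 = 0.75, e2 = (1-alpha)/2 = 0.25.
t1 = p^e1 * q^e2 = 0.25^0.75 * 0.1^0.25 = 0.198818.
t2 = (1-p)^e1 * (1-q)^e2 = 0.75^0.75 * 0.9^0.25 = 0.784976.
4/(1-alpha^2) = 5.333333.
D = 5.333333*(1 - 0.198818 - 0.784976) = 0.0864

0.0864


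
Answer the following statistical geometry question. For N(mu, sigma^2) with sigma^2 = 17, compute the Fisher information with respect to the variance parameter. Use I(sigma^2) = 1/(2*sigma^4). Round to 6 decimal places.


Fisher information for variance: I(sigma^2) = 1/(2*sigma^4).
sigma^2 = 17, so sigma^4 = 289.
I = 1/(2*289) = 1/578 = 0.001730

0.001730


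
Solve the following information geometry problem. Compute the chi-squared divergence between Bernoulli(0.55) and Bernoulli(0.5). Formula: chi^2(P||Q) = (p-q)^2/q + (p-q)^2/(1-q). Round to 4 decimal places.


Chi-squared divergence between Bernoulli distributions:
chi^2 = (p-q)^2/q + (p-q)^2/(1-q).
p = 0.55, q = 0.5, p-q = 0.05.
(p-q)^2 = 0.0025.
term1 = 0.0025/0.5 = 0.005.
term2 = 0.0025/0.5 = 0.005.
chi^2 = 0.005 + 0.005 = 0.0100

0.0100


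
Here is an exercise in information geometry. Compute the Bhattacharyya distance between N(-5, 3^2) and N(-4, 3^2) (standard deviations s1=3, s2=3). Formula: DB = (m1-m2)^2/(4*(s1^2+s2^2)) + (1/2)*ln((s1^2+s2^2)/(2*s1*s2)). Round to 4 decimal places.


Bhattacharyya distance between two Gaussians:
DB = (m1-m2)^2/(4*(s1^2+s2^2)) + (1/2)*ln((s1^2+s2^2)/(2*s1*s2)).
(m1-m2)^2 = (-1)^2 = 1.
s1^2+s2^2 = 9 + 9 = 18.
term1 = 1/72 = 0.013889.
term2 = 0.5*ln(18/18.0) = 0.0.
DB = 0.013889 + 0.0 = 0.0139

0.0139


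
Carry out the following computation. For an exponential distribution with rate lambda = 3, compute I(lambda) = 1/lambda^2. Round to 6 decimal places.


Fisher information for exponential: I(lambda) = 1/lambda^2.
lambda = 3, lambda^2 = 9.
I = 1/9 = 0.111111

0.111111


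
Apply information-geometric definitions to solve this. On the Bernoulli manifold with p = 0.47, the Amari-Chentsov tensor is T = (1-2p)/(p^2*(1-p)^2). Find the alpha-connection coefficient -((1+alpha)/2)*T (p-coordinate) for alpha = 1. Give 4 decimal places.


Skewness (Amari-Chentsov) tensor: T = (1-2p)/(p^2*(1-p)^2).
p = 0.47, 1-2p = 0.06, p^2 = 0.2209, (1-p)^2 = 0.2809.
T = 0.06/(0.2209 * 0.2809) = 0.96695.
In the p-coordinate, Gamma^(alpha) = Gamma^(0) - (alpha/2)*T with Gamma^(0) = (1/2)*g'(p) = -T/2,
so Gamma^(alpha) = -((1+alpha)/2)*T.
alpha = 1, -(1+alpha)/2 = -1.0.
Gamma = -1.0 * 0.96695 = -0.9669

-0.9669


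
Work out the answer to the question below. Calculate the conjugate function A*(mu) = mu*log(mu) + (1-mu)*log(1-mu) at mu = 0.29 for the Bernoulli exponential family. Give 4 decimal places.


Legendre transform for Bernoulli:
A*(mu) = mu*log(mu) + (1-mu)*log(1-mu).
mu = 0.29, 1-mu = 0.71.
mu*log(mu) = 0.29*log(0.29) = -0.358984.
(1-mu)*log(1-mu) = 0.71*log(0.71) = -0.243168.
A* = -0.358984 + -0.243168 = -0.6022

-0.6022


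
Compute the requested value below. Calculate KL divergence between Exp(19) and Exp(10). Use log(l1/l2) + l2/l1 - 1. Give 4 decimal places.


KL divergence for exponential family:
KL = log(l1/l2) + l2/l1 - 1.
log(19/10) = 0.641854.
10/19 = 0.526316.
KL = 0.641854 + 0.526316 - 1 = 0.1682

0.1682


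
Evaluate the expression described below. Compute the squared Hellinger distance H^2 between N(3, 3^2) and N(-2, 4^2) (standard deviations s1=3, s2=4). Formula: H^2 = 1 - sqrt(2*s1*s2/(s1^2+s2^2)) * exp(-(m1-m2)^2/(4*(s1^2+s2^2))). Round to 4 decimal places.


Squared Hellinger distance for Gaussians:
H^2 = 1 - sqrt(2*s1*s2/(s1^2+s2^2)) * exp(-(m1-m2)^2/(4*(s1^2+s2^2))).
s1^2 = 9, s2^2 = 16, s1^2+s2^2 = 25.
sqrt(2*3*4/(25)) = 0.979796.
(m1-m2)^2 = (5)^2 = 25.
exp(-25/(4*25)) = exp(-0.25) = 0.778801.
H^2 = 1 - 0.979796*0.778801 = 0.2369

0.2369


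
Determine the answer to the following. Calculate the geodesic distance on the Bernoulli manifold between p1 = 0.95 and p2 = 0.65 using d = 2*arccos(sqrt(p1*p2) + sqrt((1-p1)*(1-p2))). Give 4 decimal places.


Geodesic distance on Bernoulli manifold:
d(p1,p2) = 2*arccos(sqrt(p1*p2) + sqrt((1-p1)*(1-p2))).
sqrt(p1*p2) = sqrt(0.95*0.65) = 0.785812.
sqrt((1-p1)*(1-p2)) = sqrt(0.05*0.35) = 0.132288.
arg = 0.785812 + 0.132288 = 0.918099.
d = 2*arccos(0.918099) = 0.8151

0.8151


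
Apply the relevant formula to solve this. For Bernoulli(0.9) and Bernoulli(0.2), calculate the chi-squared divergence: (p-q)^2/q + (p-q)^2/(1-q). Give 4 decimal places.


Chi-squared divergence between Bernoulli distributions:
chi^2 = (p-q)^2/q + (p-q)^2/(1-q).
p = 0.9, q = 0.2, p-q = 0.7.
(p-q)^2 = 0.49.
term1 = 0.49/0.2 = 2.45.
term2 = 0.49/0.8 = 0.6125.
chi^2 = 2.45 + 0.6125 = 3.0625

3.0625


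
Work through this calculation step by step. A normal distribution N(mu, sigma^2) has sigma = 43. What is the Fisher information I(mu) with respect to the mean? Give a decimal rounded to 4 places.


The Fisher information for the mean of a normal distribution is I(mu) = 1/sigma^2.
sigma = 43, so sigma^2 = 1849.
I(mu) = 1/1849 = 0.0005

0.0005


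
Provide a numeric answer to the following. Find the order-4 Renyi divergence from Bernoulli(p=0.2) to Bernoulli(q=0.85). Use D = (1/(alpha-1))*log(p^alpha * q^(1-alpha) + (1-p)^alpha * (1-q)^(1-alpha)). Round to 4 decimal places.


Renyi divergence of order alpha between Bernoulli distributions:
D = (1/(alpha-1))*log(p^alpha * q^(1-alpha) + (1-p)^alpha * (1-q)^(1-alpha)).
alpha = 4, p = 0.2, q = 0.85.
p^alpha * q^(1-alpha) = 0.2^4 * 0.85^-3 = 0.002605.
(1-p)^alpha * (1-q)^(1-alpha) = 0.8^4 * 0.15^-3 = 121.362963.
sum = 0.002605 + 121.362963 = 121.365568.
D = (1/3)*log(121.365568) = 1.5996

1.5996


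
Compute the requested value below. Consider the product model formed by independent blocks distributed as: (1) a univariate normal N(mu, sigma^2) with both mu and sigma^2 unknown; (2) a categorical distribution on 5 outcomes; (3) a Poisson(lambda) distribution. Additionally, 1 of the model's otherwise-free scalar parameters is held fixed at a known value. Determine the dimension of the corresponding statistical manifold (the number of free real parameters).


The dimension of a statistical manifold equals the number of free
(independent) real parameters of the model. For a product of independent
blocks the parameter counts add.
- normal (mu, sigma^2): 2.
- categorical on 5 outcomes (probabilities sum to 1): 5-1 = 4.
- Poisson (lambda): 1.
Total = 2 + 4 + 1 = 7.
1 parameter(s) fixed at known values: 7 - 1 = 6.
Dimension = 6

6
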